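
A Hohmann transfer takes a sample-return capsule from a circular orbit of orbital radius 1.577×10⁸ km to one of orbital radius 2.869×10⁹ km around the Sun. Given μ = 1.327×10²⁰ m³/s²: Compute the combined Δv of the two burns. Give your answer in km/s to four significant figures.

r₁ = 1.577×10⁸ km = 1.577×10¹¹ m.
r₂ = 2.869×10⁹ km = 2.869×10¹² m.
Transfer ellipse a_t = (r₁ + r₂)/2 = 1.513×10¹² m.
At r₁: circular v_c1 = √(μ/r₁) = 29010 m/s; transfer-perihelion v_p = √[μ(2/r₁ − 1/a_t)] = 39940 m/s.
Δv₁ = v_p − v_c1 = 10930 m/s.
At r₂: circular v_c2 = √(μ/r₂) = 6801 m/s; transfer-aphelion v_a = √[μ(2/r₂ − 1/a_t)] = 2195 m/s.
Δv₂ = v_c2 − v_a = 4606 m/s.
Total Δv = Δv₁ + Δv₂ = 15540 m/s = 15.54 km/s.

Δv_total ≈ 15.54 km/s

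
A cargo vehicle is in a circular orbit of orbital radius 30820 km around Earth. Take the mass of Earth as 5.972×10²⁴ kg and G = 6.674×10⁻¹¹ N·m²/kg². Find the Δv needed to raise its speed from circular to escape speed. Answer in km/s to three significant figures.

Δv ≈ 1.49 km/s

μ = GM = 6.674×10⁻¹¹ × 5.972×10²⁴ = 3.986×10¹⁴ m³/s².
r = 30820 km = 3.082×10⁷ m.
Circular speed v_c = √(μ/r) = 3596 m/s.
Escape speed v_esc = √(2μ/r) = √2 × v_c = 5086 m/s.
Δv = v_esc − v_c = 1490 m/s = 1.490 km/s.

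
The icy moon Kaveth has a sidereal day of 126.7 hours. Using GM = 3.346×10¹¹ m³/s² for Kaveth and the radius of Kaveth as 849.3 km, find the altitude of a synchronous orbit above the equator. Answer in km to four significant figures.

T = 126.7 hours = 4.561×10⁵ s.
A synchronous orbit has period T, so by Kepler's third law a = (μT²/4π²)^(1/3).
μT²/4π² = 3.346×10¹¹ × (4.561×10⁵)² / 39.48 = 1.763×10²¹ m³.
a = 1.208×10⁷ m = 12081 km.
Altitude h = a − R = 12081 − 849.3 = 11232 km.

h_sync ≈ 11230 km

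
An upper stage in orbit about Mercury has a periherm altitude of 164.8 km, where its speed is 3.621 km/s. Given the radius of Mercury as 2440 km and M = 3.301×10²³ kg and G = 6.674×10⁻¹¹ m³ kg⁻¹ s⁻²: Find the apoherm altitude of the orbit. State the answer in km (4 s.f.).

apoherm altitude ≈ 6538 km

μ = GM = 6.674×10⁻¹¹ × 3.301×10²³ = 2.203×10¹³ m³/s².
r_p = 2440 + 164.8 = 2604.8 km = 2.605×10⁶ m.
Specific energy ε = v²/2 − μ/r = -1.902×10⁶ J/kg, so a = −μ/(2ε) = 5.792×10⁶ m.
The apsides satisfy r_p + r_a = 2a, so the apoherm radius is 2a − r_p = 8.978×10⁶ m = 8978.3 km.
Apoherm altitude = 8978.3 − 2440 = 6538.3 km.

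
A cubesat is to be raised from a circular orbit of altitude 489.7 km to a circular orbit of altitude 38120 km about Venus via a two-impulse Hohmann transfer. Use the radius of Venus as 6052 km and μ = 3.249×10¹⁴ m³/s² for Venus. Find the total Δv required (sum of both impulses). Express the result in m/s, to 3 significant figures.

r₁ = 6052 + 489.7 = 6541.7 km = 6.5417×10⁶ m.
r₂ = 6052 + 38120 = 44172 km = 4.4172×10⁷ m.
Transfer ellipse a_t = (r₁ + r₂)/2 = 2.536×10⁷ m.
At r₁: circular v_c1 = √(μ/r₁) = 7047 m/s; transfer-periapsis v_p = √[μ(2/r₁ − 1/a_t)] = 9302 m/s.
Δv₁ = v_p − v_c1 = 2254 m/s.
At r₂: circular v_c2 = √(μ/r₂) = 2712 m/s; transfer-apoapsis v_a = √[μ(2/r₂ − 1/a_t)] = 1378 m/s.
Δv₂ = v_c2 − v_a = 1335 m/s.
Total Δv = Δv₁ + Δv₂ = 3589 m/s.

Δv_total ≈ 3590 m/s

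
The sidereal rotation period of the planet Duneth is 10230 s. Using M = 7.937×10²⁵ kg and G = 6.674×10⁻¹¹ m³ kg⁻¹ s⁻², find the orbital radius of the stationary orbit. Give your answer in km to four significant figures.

r_sync ≈ 24130 km

μ = GM = 6.674×10⁻¹¹ × 7.937×10²⁵ = 5.297×10¹⁵ m³/s².
A synchronous orbit has period T, so by Kepler's third law a = (μT²/4π²)^(1/3).
μT²/4π² = 5.297×10¹⁵ × (1.023×10⁴)² / 39.48 = 1.404×10²² m³.
a = 2.413×10⁷ m = 24126 km.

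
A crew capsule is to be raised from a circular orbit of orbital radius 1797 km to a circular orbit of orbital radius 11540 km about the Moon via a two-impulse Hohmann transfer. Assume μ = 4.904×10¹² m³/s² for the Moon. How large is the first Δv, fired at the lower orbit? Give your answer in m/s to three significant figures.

r₁ = 1797 km = 1.797×10⁶ m.
r₂ = 11540 km = 1.154×10⁷ m.
Transfer ellipse a_t = (r₁ + r₂)/2 = 6.668×10⁶ m.
At r₁: circular v_c1 = √(μ/r₁) = 1652 m/s; transfer-perilune v_p = √[μ(2/r₁ − 1/a_t)] = 2173 m/s.
Δv₁ = v_p − v_c1 = 521.2 m/s.

Δv ≈ 521 m/s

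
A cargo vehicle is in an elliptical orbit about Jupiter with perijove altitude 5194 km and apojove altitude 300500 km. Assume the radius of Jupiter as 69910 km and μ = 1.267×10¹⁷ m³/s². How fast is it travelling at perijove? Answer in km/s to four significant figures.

v ≈ 52.96 km/s

r_p = 69910 + 5194 = 75104 km = 7.5104×10⁷ m.
r_a = 69910 + 300500 = 370410 km = 3.7041×10⁸ m.
Semi-major axis a = (r_p + r_a)/2 = 2.2276×10⁵ km = 2.228×10⁸ m.
Vis-viva: v² = μ(2/r − 1/a) = 1.267×10¹⁷ × (2.663×10⁻⁸ − 4.489×10⁻⁹) = 2.805×10⁹ m²/s².
v = 52960 m/s = 52.96 km/s.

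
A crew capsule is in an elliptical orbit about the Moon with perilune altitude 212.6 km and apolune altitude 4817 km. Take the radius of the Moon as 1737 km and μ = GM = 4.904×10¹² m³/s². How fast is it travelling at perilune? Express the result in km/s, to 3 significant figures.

r_p = 1737 + 212.6 = 1949.6 km = 1.9496×10⁶ m.
r_a = 1737 + 4817 = 6554.0 km = 6.5540×10⁶ m.
Semi-major axis a = (r_p + r_a)/2 = 4251.8 km = 4.252×10⁶ m.
Vis-viva: v² = μ(2/r − 1/a) = 4.904×10¹² × (1.026×10⁻⁶ − 2.352×10⁻⁷) = 3.877×10⁶ m²/s².
v = 1969 m/s = 1.969 km/s.

v ≈ 1.97 km/s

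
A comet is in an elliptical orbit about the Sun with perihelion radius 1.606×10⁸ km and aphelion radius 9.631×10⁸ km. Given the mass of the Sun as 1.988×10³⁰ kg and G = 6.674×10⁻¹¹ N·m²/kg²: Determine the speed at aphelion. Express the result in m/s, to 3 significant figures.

v ≈ 6280 m/s

μ = GM = 6.674×10⁻¹¹ × 1.988×10³⁰ = 1.327×10²⁰ m³/s².
Semi-major axis a = (r_p + r_a)/2 = 5.6185×10⁸ km = 5.618×10¹¹ m.
Vis-viva: v² = μ(2/r − 1/a) = 1.327×10²⁰ × (2.077×10⁻¹² − 1.780×10⁻¹²) = 3.938×10⁷ m²/s².
v = 6275 m/s.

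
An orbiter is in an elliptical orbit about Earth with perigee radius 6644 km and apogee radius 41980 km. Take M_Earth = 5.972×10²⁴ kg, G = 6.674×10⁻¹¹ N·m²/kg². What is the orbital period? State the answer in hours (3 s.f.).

μ = GM = 6.674×10⁻¹¹ × 5.972×10²⁴ = 3.986×10¹⁴ m³/s².
Semi-major axis a = (r_p + r_a)/2 = (6644.0 + 41980)/2 = 24312 km = 2.431×10⁷ m.
By Kepler's third law T = 2π√(a³/μ) = 2π × 6.005×10³ = 3.773×10⁴ s.
= 10.48 hours.

T ≈ 10.5 hours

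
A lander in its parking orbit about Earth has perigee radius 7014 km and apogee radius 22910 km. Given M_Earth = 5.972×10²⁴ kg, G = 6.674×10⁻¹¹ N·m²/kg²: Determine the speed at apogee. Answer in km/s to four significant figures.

v ≈ 2.856 km/s

μ = GM = 6.674×10⁻¹¹ × 5.972×10²⁴ = 3.986×10¹⁴ m³/s².
Semi-major axis a = (r_p + r_a)/2 = 14962 km = 1.496×10⁷ m.
Vis-viva: v² = μ(2/r − 1/a) = 3.986×10¹⁴ × (8.730×10⁻⁸ − 6.684×10⁻⁸) = 8.156×10⁶ m²/s².
v = 2856 m/s = 2.856 km/s.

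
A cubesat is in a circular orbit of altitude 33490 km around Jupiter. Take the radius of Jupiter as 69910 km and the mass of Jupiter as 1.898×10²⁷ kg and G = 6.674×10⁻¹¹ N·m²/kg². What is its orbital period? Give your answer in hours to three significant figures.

μ = GM = 6.674×10⁻¹¹ × 1.898×10²⁷ = 1.267×10¹⁷ m³/s².
r = 69910 + 33490 = 103400 km = 1.0340×10⁸ m.
Kepler's third law: T = 2π√(r³/μ) = 2π√((1.034×10⁸)³ / 1.267×10¹⁷).
r³/μ = 8.727×10⁶ s², so T = 2π × 2.954×10³ = 1.856×10⁴ s.
Converting: 1.856×10⁴ s ÷ 3600 = 5.156 hours.

T ≈ 5.16 hours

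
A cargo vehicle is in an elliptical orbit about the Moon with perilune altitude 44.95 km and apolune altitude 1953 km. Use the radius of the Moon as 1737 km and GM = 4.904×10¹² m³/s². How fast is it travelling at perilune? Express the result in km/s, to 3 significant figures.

r_p = 1737 + 44.95 = 1782.0 km = 1.7820×10⁶ m.
r_a = 1737 + 1953 = 3690.0 km = 3.6900×10⁶ m.
Semi-major axis a = (r_p + r_a)/2 = 2736.0 km = 2.736×10⁶ m.
Vis-viva: v² = μ(2/r − 1/a) = 4.904×10¹² × (1.122×10⁻⁶ − 3.655×10⁻⁷) = 3.712×10⁶ m²/s².
v = 1927 m/s = 1.927 km/s.

v ≈ 1.93 km/s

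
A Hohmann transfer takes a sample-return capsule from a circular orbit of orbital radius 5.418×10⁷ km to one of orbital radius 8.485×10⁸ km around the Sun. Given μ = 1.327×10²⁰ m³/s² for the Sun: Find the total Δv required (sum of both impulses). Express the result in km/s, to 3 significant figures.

Δv_total ≈ 26.5 km/s

r₁ = 5.418×10⁷ km = 5.418×10¹⁰ m.
r₂ = 8.485×10⁸ km = 8.485×10¹¹ m.
Transfer ellipse a_t = (r₁ + r₂)/2 = 4.513×10¹¹ m.
At r₁: circular v_c1 = √(μ/r₁) = 49490 m/s; transfer-perihelion v_p = √[μ(2/r₁ − 1/a_t)] = 67860 m/s.
Δv₁ = v_p − v_c1 = 18370 m/s.
At r₂: circular v_c2 = √(μ/r₂) = 12510 m/s; transfer-aphelion v_a = √[μ(2/r₂ − 1/a_t)] = 4333 m/s.
Δv₂ = v_c2 − v_a = 8173 m/s.
Total Δv = Δv₁ + Δv₂ = 26540 m/s = 26.54 km/s.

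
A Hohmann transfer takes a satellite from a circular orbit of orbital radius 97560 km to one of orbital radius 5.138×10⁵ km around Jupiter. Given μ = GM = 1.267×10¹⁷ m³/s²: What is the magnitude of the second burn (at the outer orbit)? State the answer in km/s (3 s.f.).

Δv ≈ 6.83 km/s

r₁ = 97560 km = 9.756×10⁷ m.
r₂ = 5.138×10⁵ km = 5.138×10⁸ m.
Transfer ellipse a_t = (r₁ + r₂)/2 = 3.057×10⁸ m.
At r₁: circular v_c1 = √(μ/r₁) = 36040 m/s; transfer-perijove v_p = √[μ(2/r₁ − 1/a_t)] = 46720 m/s.
At r₂: circular v_c2 = √(μ/r₂) = 15700 m/s; transfer-apojove v_a = √[μ(2/r₂ − 1/a_t)] = 8871 m/s.
Δv₂ = v_c2 − v_a = 6832 m/s.
= 6.832 km/s.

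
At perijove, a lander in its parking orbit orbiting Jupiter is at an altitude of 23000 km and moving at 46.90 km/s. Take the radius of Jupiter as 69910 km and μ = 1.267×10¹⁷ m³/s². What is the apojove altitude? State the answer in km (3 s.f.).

apojove altitude ≈ 3.17×10⁵ km

r_p = 69910 + 23000 = 92910 km = 9.291×10⁷ m.
Specific energy ε = v²/2 − μ/r = -2.639×10⁸ J/kg, so a = −μ/(2ε) = 2.401×10⁸ m.
The apsides satisfy r_p + r_a = 2a, so the apojove radius is 2a − r_p = 3.872×10⁸ m = 3.8723×10⁵ km.
Apojove altitude = 3.8723×10⁵ − 69910 = 3.1732×10⁵ km.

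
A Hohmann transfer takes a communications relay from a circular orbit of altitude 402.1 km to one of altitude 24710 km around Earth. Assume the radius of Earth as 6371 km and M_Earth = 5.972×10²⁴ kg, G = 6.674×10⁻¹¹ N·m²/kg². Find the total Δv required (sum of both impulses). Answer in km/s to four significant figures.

μ = GM = 6.674×10⁻¹¹ × 5.972×10²⁴ = 3.986×10¹⁴ m³/s².
r₁ = 6371 + 402.1 = 6773.1 km = 6.7731×10⁶ m.
r₂ = 6371 + 24710 = 31081 km = 3.1081×10⁷ m.
Transfer ellipse a_t = (r₁ + r₂)/2 = 1.893×10⁷ m.
At r₁: circular v_c1 = √(μ/r₁) = 7671 m/s; transfer-perigee v_p = √[μ(2/r₁ − 1/a_t)] = 9830 m/s.
Δv₁ = v_p − v_c1 = 2159 m/s.
At r₂: circular v_c2 = √(μ/r₂) = 3581 m/s; transfer-apogee v_a = √[μ(2/r₂ − 1/a_t)] = 2142 m/s.
Δv₂ = v_c2 − v_a = 1439 m/s.
Total Δv = Δv₁ + Δv₂ = 3598 m/s = 3.598 km/s.

Δv_total ≈ 3.598 km/s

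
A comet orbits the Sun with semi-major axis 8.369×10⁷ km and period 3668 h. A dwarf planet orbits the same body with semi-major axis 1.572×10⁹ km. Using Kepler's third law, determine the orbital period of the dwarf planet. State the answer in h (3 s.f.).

T₂ ≈ 2.99×10⁵ h

Kepler's third law: T² ∝ a³, so T₂ = T₁ (a₂/a₁)^(3/2).
a₂/a₁ = 18.78, (a₂/a₁)^(3/2) = 81.41.
T₂ = 3668 × 81.41 = 2.986×10⁵ h.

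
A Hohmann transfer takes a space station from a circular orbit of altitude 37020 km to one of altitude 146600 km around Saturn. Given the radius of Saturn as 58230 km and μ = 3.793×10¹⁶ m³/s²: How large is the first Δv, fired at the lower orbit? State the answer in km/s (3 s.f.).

Δv ≈ 3.36 km/s

r₁ = 58230 + 37020 = 95250 km = 9.5250×10⁷ m.
r₂ = 58230 + 146600 = 204830 km = 2.0483×10⁸ m.
Transfer ellipse a_t = (r₁ + r₂)/2 = 1.500×10⁸ m.
At r₁: circular v_c1 = √(μ/r₁) = 19960 m/s; transfer-perikrone v_p = √[μ(2/r₁ − 1/a_t)] = 23320 m/s.
Δv₁ = v_p − v_c1 = 3361 m/s.
= 3.361 km/s.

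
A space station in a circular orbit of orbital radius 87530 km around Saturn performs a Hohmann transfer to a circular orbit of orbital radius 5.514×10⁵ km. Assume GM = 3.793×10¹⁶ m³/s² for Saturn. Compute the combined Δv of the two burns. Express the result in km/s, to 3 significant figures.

r₁ = 87530 km = 8.753×10⁷ m.
r₂ = 5.514×10⁵ km = 5.514×10⁸ m.
Transfer ellipse a_t = (r₁ + r₂)/2 = 3.195×10⁸ m.
At r₁: circular v_c1 = √(μ/r₁) = 20820 m/s; transfer-perikrone v_p = √[μ(2/r₁ − 1/a_t)] = 27350 m/s.
Δv₁ = v_p − v_c1 = 6532 m/s.
At r₂: circular v_c2 = √(μ/r₂) = 8294 m/s; transfer-apokrone v_a = √[μ(2/r₂ − 1/a_t)] = 4341 m/s.
Δv₂ = v_c2 − v_a = 3953 m/s.
Total Δv = Δv₁ + Δv₂ = 10480 m/s = 10.48 km/s.

Δv_total ≈ 10.5 km/s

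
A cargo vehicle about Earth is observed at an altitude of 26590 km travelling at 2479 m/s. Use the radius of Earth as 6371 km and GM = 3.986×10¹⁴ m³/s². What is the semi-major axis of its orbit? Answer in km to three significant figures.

r = 6371 + 26590 = 32961 km = 3.296×10⁷ m.
Specific orbital energy ε = v²/2 − μ/r = (2479)²/2 − 3.986×10¹⁴/3.296×10⁷ = -9.020×10⁶ J/kg.
Since ε = −μ/(2a), a = −μ/(2ε) = 2.209×10⁷ m = 22094 km.

a ≈ 22100 km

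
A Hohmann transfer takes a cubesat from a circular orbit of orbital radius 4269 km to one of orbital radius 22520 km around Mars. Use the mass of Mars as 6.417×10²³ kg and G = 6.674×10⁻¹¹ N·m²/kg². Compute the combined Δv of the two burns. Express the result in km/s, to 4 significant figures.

Δv_total ≈ 1.540 km/s

μ = GM = 6.674×10⁻¹¹ × 6.417×10²³ = 4.283×10¹³ m³/s².
r₁ = 4269 km = 4.269×10⁶ m.
r₂ = 22520 km = 2.252×10⁷ m.
Transfer ellipse a_t = (r₁ + r₂)/2 = 1.339×10⁷ m.
At r₁: circular v_c1 = √(μ/r₁) = 3167 m/s; transfer-periapsis v_p = √[μ(2/r₁ − 1/a_t)] = 4107 m/s.
Δv₁ = v_p − v_c1 = 939.6 m/s.
At r₂: circular v_c2 = √(μ/r₂) = 1379 m/s; transfer-apoapsis v_a = √[μ(2/r₂ − 1/a_t)] = 778.5 m/s.
Δv₂ = v_c2 − v_a = 600.5 m/s.
Total Δv = Δv₁ + Δv₂ = 1540 m/s = 1.540 km/s.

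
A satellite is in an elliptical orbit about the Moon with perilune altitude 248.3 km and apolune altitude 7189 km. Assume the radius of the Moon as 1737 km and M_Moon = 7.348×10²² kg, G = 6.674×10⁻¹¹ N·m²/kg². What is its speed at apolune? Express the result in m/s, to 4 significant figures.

μ = GM = 6.674×10⁻¹¹ × 7.348×10²² = 4.904×10¹² m³/s².
r_p = 1737 + 248.3 = 1985.3 km = 1.9853×10⁶ m.
r_a = 1737 + 7189 = 8926.0 km = 8.9260×10⁶ m.
Semi-major axis a = (r_p + r_a)/2 = 5455.6 km = 5.456×10⁶ m.
Vis-viva: v² = μ(2/r − 1/a) = 4.904×10¹² × (2.241×10⁻⁷ − 1.833×10⁻⁷) = 1.999×10⁵ m²/s².
v = 447.1 m/s.

v ≈ 447.1 m/s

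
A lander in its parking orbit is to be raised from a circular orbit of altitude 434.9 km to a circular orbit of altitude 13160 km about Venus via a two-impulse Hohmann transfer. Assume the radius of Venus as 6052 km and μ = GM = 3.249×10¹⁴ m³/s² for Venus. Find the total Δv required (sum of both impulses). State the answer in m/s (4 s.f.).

r₁ = 6052 + 434.9 = 6486.9 km = 6.4869×10⁶ m.
r₂ = 6052 + 13160 = 19212 km = 1.9212×10⁷ m.
Transfer ellipse a_t = (r₁ + r₂)/2 = 1.285×10⁷ m.
At r₁: circular v_c1 = √(μ/r₁) = 7077 m/s; transfer-periapsis v_p = √[μ(2/r₁ − 1/a_t)] = 8654 m/s.
Δv₁ = v_p − v_c1 = 1577 m/s.
At r₂: circular v_c2 = √(μ/r₂) = 4112 m/s; transfer-apoapsis v_a = √[μ(2/r₂ − 1/a_t)] = 2922 m/s.
Δv₂ = v_c2 − v_a = 1190 m/s.
Total Δv = Δv₁ + Δv₂ = 2767 m/s.

Δv_total ≈ 2767 m/s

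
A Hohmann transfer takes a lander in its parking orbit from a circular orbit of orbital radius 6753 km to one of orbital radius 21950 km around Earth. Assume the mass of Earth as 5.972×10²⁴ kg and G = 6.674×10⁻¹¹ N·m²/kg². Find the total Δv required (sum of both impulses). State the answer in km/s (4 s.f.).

Δv_total ≈ 3.157 km/s

μ = GM = 6.674×10⁻¹¹ × 5.972×10²⁴ = 3.986×10¹⁴ m³/s².
r₁ = 6753 km = 6.753×10⁶ m.
r₂ = 21950 km = 2.195×10⁷ m.
Transfer ellipse a_t = (r₁ + r₂)/2 = 1.435×10⁷ m.
At r₁: circular v_c1 = √(μ/r₁) = 7683 m/s; transfer-perigee v_p = √[μ(2/r₁ − 1/a_t)] = 9501 m/s.
Δv₁ = v_p − v_c1 = 1819 m/s.
At r₂: circular v_c2 = √(μ/r₂) = 4261 m/s; transfer-apogee v_a = √[μ(2/r₂ − 1/a_t)] = 2923 m/s.
Δv₂ = v_c2 − v_a = 1338 m/s.
Total Δv = Δv₁ + Δv₂ = 3157 m/s = 3.157 km/s.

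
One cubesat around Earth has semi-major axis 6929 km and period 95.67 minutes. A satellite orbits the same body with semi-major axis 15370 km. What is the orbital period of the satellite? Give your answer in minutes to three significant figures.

T₂ ≈ 316 minutes

Kepler's third law: T² ∝ a³, so T₂ = T₁ (a₂/a₁)^(3/2).
a₂/a₁ = 2.218, (a₂/a₁)^(3/2) = 3.304.
T₂ = 95.67 × 3.304 = 316.1 minutes.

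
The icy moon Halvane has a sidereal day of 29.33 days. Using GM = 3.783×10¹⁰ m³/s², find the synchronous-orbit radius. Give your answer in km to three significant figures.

T = 29.33 days = 2.534×10⁶ s.
A synchronous orbit has period T, so by Kepler's third law a = (μT²/4π²)^(1/3).
μT²/4π² = 3.783×10¹⁰ × (2.534×10⁶)² / 39.48 = 6.154×10²¹ m³.
a = 1.832×10⁷ m = 18325 km.

r_sync ≈ 18300 km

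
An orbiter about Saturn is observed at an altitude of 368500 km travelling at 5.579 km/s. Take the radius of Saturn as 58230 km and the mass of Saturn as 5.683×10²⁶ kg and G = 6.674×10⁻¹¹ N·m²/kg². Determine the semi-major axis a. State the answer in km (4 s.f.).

a ≈ 2.587×10⁵ km

μ = GM = 6.674×10⁻¹¹ × 5.683×10²⁶ = 3.793×10¹⁶ m³/s².
r = 58230 + 368500 = 4.2673×10⁵ km = 4.267×10⁸ m.
Specific orbital energy ε = v²/2 − μ/r = (5579)²/2 − 3.793×10¹⁶/4.267×10⁸ = -7.332×10⁷ J/kg.
Since ε = −μ/(2a), a = −μ/(2ε) = 2.587×10⁸ m = 2.5865×10⁵ km.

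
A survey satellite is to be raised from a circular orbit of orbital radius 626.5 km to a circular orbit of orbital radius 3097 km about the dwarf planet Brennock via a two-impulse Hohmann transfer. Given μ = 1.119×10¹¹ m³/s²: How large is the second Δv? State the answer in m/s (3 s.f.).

Δv ≈ 79.8 m/s

r₁ = 626.5 km = 6.265×10⁵ m.
r₂ = 3097 km = 3.097×10⁶ m.
Transfer ellipse a_t = (r₁ + r₂)/2 = 1.862×10⁶ m.
At r₁: circular v_c1 = √(μ/r₁) = 422.6 m/s; transfer-periapsis v_p = √[μ(2/r₁ − 1/a_t)] = 545.1 m/s.
At r₂: circular v_c2 = √(μ/r₂) = 190.1 m/s; transfer-apoapsis v_a = √[μ(2/r₂ − 1/a_t)] = 110.3 m/s.
Δv₂ = v_c2 − v_a = 79.82 m/s.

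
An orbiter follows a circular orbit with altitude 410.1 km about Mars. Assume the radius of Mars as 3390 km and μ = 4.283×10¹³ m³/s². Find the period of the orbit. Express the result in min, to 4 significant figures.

T ≈ 118.5 min

r = 3390 + 410.1 = 3800.1 km = 3.8001×10⁶ m.
Kepler's third law: T = 2π√(r³/μ) = 2π√((3.800×10⁶)³ / 4.283×10¹³).
r³/μ = 1.281×10⁶ s², so T = 2π × 1.132×10³ = 7.112×10³ s.
Converting: 7.112×10³ s ÷ 60.00 = 118.5 min.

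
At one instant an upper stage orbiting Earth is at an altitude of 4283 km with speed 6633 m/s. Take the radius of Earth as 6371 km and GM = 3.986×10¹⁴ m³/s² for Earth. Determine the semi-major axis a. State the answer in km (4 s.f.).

r = 6371 + 4283 = 10654 km = 1.065×10⁷ m.
Specific orbital energy ε = v²/2 − μ/r = (6633)²/2 − 3.986×10¹⁴/1.065×10⁷ = -1.541×10⁷ J/kg.
Since ε = −μ/(2a), a = −μ/(2ε) = 1.293×10⁷ m = 12929 km.

a ≈ 12930 km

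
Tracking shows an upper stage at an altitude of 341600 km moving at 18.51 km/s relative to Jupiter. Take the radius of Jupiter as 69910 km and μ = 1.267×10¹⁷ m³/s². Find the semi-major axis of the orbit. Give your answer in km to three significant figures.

a ≈ 4.64×10⁵ km

r = 69910 + 341600 = 4.1151×10⁵ km = 4.115×10⁸ m.
Vis-viva rearranged: 1/a = 2/r − v²/μ = 4.860×10⁻⁹ − 2.704×10⁻⁹ = 2.156×10⁻⁹ m⁻¹.
a = 4.638×10⁸ m = 4.6383×10⁵ km.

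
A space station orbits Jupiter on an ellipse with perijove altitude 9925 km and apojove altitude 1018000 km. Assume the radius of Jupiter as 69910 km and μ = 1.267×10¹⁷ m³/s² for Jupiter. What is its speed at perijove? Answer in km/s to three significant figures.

r_p = 69910 + 9925 = 79835 km = 7.9835×10⁷ m.
r_a = 69910 + 1018000 = 1087900 km = 1.0879×10⁹ m.
Semi-major axis a = (r_p + r_a)/2 = 5.8387×10⁵ km = 5.839×10⁸ m.
Vis-viva: v² = μ(2/r − 1/a) = 1.267×10¹⁷ × (2.505×10⁻⁸ − 1.713×10⁻⁹) = 2.957×10⁹ m²/s².
v = 54380 m/s = 54.38 km/s.

v ≈ 54.4 km/s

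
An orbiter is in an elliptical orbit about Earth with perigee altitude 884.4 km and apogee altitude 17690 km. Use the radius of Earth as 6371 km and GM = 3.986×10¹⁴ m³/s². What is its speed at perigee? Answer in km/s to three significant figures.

v ≈ 9.19 km/s

r_p = 6371 + 884.4 = 7255.4 km = 7.2554×10⁶ m.
r_a = 6371 + 17690 = 24061 km = 2.4061×10⁷ m.
Semi-major axis a = (r_p + r_a)/2 = 15658 km = 1.566×10⁷ m.
Vis-viva: v² = μ(2/r − 1/a) = 3.986×10¹⁴ × (2.757×10⁻⁷ − 6.386×10⁻⁸) = 8.442×10⁷ m²/s².
v = 9188 m/s = 9.188 km/s.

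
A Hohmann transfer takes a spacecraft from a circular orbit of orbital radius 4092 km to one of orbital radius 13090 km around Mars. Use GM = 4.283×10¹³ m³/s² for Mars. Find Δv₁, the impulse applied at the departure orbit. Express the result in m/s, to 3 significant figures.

r₁ = 4092 km = 4.092×10⁶ m.
r₂ = 13090 km = 1.309×10⁷ m.
Transfer ellipse a_t = (r₁ + r₂)/2 = 8.591×10⁶ m.
At r₁: circular v_c1 = √(μ/r₁) = 3235 m/s; transfer-periapsis v_p = √[μ(2/r₁ − 1/a_t)] = 3994 m/s.
Δv₁ = v_p − v_c1 = 758.3 m/s.

Δv ≈ 758 m/s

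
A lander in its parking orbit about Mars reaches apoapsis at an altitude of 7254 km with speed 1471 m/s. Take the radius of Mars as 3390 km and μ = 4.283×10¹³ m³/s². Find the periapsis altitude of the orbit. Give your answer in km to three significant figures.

r_a = 3390 + 7254 = 10644 km = 1.064×10⁷ m.
Specific energy ε = v²/2 − μ/r = -2.942×10⁶ J/kg, so a = −μ/(2ε) = 7.279×10⁶ m.
The apsides satisfy r_p + r_a = 2a, so the periapsis radius is 2a − r_a = 3.914×10⁶ m = 3914.4 km.
Periapsis altitude = 3914.4 − 3390 = 524.41 km.

periapsis altitude ≈ 524 km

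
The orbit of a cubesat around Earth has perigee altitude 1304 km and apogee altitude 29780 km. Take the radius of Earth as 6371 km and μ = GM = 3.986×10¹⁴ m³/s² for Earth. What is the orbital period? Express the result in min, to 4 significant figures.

T ≈ 538.0 min

r_p = 6371 + 1304 = 7675.0 km = 7.6750×10⁶ m.
r_a = 6371 + 29780 = 36151 km = 3.6151×10⁷ m.
Semi-major axis a = (r_p + r_a)/2 = (7675.0 + 36151)/2 = 21913 km = 2.191×10⁷ m.
By Kepler's third law T = 2π√(a³/μ) = 2π × 5.138×10³ = 3.228×10⁴ s.
= 538.0 min.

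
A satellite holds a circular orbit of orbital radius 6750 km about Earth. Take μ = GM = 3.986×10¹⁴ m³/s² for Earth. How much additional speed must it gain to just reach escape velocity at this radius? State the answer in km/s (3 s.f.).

Δv ≈ 3.18 km/s

r = 6750 km = 6.750×10⁶ m.
Circular speed v_c = √(μ/r) = 7685 m/s.
Escape speed v_esc = √(2μ/r) = √2 × v_c = 10870 m/s.
Δv = v_esc − v_c = 3183 m/s = 3.183 km/s.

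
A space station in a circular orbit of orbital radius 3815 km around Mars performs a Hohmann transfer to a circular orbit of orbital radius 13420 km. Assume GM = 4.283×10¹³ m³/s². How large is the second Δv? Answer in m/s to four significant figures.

r₁ = 3815 km = 3.815×10⁶ m.
r₂ = 13420 km = 1.342×10⁷ m.
Transfer ellipse a_t = (r₁ + r₂)/2 = 8.618×10⁶ m.
At r₁: circular v_c1 = √(μ/r₁) = 3351 m/s; transfer-periapsis v_p = √[μ(2/r₁ − 1/a_t)] = 4181 m/s.
At r₂: circular v_c2 = √(μ/r₂) = 1786 m/s; transfer-apoapsis v_a = √[μ(2/r₂ − 1/a_t)] = 1189 m/s.
Δv₂ = v_c2 − v_a = 597.8 m/s.

Δv ≈ 597.8 m/s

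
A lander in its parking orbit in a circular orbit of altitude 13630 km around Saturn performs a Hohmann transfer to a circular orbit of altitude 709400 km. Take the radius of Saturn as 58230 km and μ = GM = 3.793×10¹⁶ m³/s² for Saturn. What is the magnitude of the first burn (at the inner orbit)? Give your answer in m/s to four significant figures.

r₁ = 58230 + 13630 = 71860 km = 7.1860×10⁷ m.
r₂ = 58230 + 709400 = 767630 km = 7.6763×10⁸ m.
Transfer ellipse a_t = (r₁ + r₂)/2 = 4.197×10⁸ m.
At r₁: circular v_c1 = √(μ/r₁) = 22970 m/s; transfer-perikrone v_p = √[μ(2/r₁ − 1/a_t)] = 31070 m/s.
Δv₁ = v_p − v_c1 = 8095 m/s.

Δv ≈ 8095 m/s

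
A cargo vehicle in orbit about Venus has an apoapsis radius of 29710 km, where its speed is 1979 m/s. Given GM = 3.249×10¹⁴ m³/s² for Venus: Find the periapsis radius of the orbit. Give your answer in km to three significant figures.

periapsis radius ≈ 6480 km

r_a = 2.971×10⁷ m.
Specific energy ε = v²/2 − μ/r = -8.977×10⁶ J/kg, so a = −μ/(2ε) = 1.810×10⁷ m.
The apsides satisfy r_p + r_a = 2a, so the periapsis radius is 2a − r_a = 6.481×10⁶ m = 6480.5 km.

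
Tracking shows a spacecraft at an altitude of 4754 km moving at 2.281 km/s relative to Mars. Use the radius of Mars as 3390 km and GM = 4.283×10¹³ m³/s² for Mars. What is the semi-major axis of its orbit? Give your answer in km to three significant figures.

a ≈ 8060 km

r = 3390 + 4754 = 8144.0 km = 8.144×10⁶ m.
Specific orbital energy ε = v²/2 − μ/r = (2281)²/2 − 4.283×10¹³/8.144×10⁶ = -2.658×10⁶ J/kg.
Since ε = −μ/(2a), a = −μ/(2ε) = 8.058×10⁶ m = 8058.0 km.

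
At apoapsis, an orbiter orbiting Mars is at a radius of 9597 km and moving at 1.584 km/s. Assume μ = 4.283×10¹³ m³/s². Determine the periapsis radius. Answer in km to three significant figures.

periapsis radius ≈ 3750 km

r_a = 9.597×10⁶ m.
Specific energy ε = v²/2 − μ/r = -3.208×10⁶ J/kg, so a = −μ/(2ε) = 6.675×10⁶ m.
The apsides satisfy r_p + r_a = 2a, so the periapsis radius is 2a − r_a = 3.753×10⁶ m = 3752.6 km.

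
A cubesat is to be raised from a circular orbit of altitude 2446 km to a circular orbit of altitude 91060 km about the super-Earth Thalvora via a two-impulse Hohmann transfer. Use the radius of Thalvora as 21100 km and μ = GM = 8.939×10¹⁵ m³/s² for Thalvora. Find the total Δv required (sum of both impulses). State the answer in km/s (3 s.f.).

r₁ = 21100 + 2446 = 23546 km = 2.3546×10⁷ m.
r₂ = 21100 + 91060 = 112160 km = 1.1216×10⁸ m.
Transfer ellipse a_t = (r₁ + r₂)/2 = 6.785×10⁷ m.
At r₁: circular v_c1 = √(μ/r₁) = 19480 m/s; transfer-periapsis v_p = √[μ(2/r₁ − 1/a_t)] = 25050 m/s.
Δv₁ = v_p − v_c1 = 5566 m/s.
At r₂: circular v_c2 = √(μ/r₂) = 8927 m/s; transfer-apoapsis v_a = √[μ(2/r₂ − 1/a_t)] = 5259 m/s.
Δv₂ = v_c2 − v_a = 3668 m/s.
Total Δv = Δv₁ + Δv₂ = 9235 m/s = 9.235 km/s.

Δv_total ≈ 9.23 km/s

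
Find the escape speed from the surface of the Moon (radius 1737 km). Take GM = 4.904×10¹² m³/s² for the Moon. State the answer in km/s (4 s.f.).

r = R = 1.737×10⁶ m.
Escape speed v_esc = √(2μ/r) = √(2 × 4.904×10¹² / 1.737×10⁶) = √(5.647×10⁶) = 2376 m/s.
= 2.376 km/s.

v_esc ≈ 2.376 km/s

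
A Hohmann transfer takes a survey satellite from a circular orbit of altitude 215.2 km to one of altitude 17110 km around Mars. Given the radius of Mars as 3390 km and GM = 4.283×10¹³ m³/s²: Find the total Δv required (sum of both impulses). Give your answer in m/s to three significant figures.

Δv_total ≈ 1700 m/s

r₁ = 3390 + 215.2 = 3605.2 km = 3.6052×10⁶ m.
r₂ = 3390 + 17110 = 20500 km = 2.0500×10⁷ m.
Transfer ellipse a_t = (r₁ + r₂)/2 = 1.205×10⁷ m.
At r₁: circular v_c1 = √(μ/r₁) = 3447 m/s; transfer-periapsis v_p = √[μ(2/r₁ − 1/a_t)] = 4495 m/s.
Δv₁ = v_p − v_c1 = 1048 m/s.
At r₂: circular v_c2 = √(μ/r₂) = 1445 m/s; transfer-apoapsis v_a = √[μ(2/r₂ − 1/a_t)] = 790.5 m/s.
Δv₂ = v_c2 − v_a = 654.9 m/s.
Total Δv = Δv₁ + Δv₂ = 1703 m/s.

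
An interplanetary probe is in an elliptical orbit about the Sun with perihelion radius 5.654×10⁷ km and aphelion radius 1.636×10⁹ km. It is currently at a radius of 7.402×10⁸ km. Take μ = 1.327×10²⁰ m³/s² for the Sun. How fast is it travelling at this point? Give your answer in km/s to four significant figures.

Semi-major axis a = (r_p + r_a)/2 = 8.4627×10⁸ km = 8.463×10¹¹ m.
Vis-viva: v² = μ(2/r − 1/a) = 1.327×10²⁰ × (2.702×10⁻¹² − 1.182×10⁻¹²) = 2.017×10⁸ m²/s².
v = 14200 m/s = 14.20 km/s.

v ≈ 14.20 km/s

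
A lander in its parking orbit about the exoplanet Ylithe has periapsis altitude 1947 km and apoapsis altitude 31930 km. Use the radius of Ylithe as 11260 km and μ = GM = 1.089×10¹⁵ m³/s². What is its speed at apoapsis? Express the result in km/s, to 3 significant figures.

v ≈ 3.44 km/s

r_p = 11260 + 1947 = 13207 km = 1.3207×10⁷ m.
r_a = 11260 + 31930 = 43190 km = 4.3190×10⁷ m.
Semi-major axis a = (r_p + r_a)/2 = 28198 km = 2.820×10⁷ m.
Vis-viva: v² = μ(2/r − 1/a) = 1.089×10¹⁵ × (4.631×10⁻⁸ − 3.546×10⁻⁸) = 1.181×10⁷ m²/s².
v = 3436 m/s = 3.436 km/s.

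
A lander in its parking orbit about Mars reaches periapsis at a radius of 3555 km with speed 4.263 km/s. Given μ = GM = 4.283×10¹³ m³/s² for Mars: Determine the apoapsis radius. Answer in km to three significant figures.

r_p = 3.555×10⁶ m.
Specific energy ε = v²/2 − μ/r = -2.961×10⁶ J/kg, so a = −μ/(2ε) = 7.232×10⁶ m.
The apsides satisfy r_p + r_a = 2a, so the apoapsis radius is 2a − r_p = 1.091×10⁷ m = 10909 km.

apoapsis radius ≈ 10900 km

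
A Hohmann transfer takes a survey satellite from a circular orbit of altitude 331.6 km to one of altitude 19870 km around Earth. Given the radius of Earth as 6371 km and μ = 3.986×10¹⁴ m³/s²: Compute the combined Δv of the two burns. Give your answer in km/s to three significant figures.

r₁ = 6371 + 331.6 = 6702.6 km = 6.7026×10⁶ m.
r₂ = 6371 + 19870 = 26241 km = 2.6241×10⁷ m.
Transfer ellipse a_t = (r₁ + r₂)/2 = 1.647×10⁷ m.
At r₁: circular v_c1 = √(μ/r₁) = 7712 m/s; transfer-perigee v_p = √[μ(2/r₁ − 1/a_t)] = 9733 m/s.
Δv₁ = v_p − v_c1 = 2022 m/s.
At r₂: circular v_c2 = √(μ/r₂) = 3897 m/s; transfer-apogee v_a = √[μ(2/r₂ − 1/a_t)] = 2486 m/s.
Δv₂ = v_c2 − v_a = 1411 m/s.
Total Δv = Δv₁ + Δv₂ = 3433 m/s = 3.433 km/s.

Δv_total ≈ 3.43 km/s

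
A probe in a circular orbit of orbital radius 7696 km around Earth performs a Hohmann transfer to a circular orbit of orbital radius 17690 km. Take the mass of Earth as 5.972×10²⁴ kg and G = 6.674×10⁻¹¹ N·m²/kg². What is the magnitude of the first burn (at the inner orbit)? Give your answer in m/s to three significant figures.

μ = GM = 6.674×10⁻¹¹ × 5.972×10²⁴ = 3.986×10¹⁴ m³/s².
r₁ = 7696 km = 7.696×10⁶ m.
r₂ = 17690 km = 1.769×10⁷ m.
Transfer ellipse a_t = (r₁ + r₂)/2 = 1.269×10⁷ m.
At r₁: circular v_c1 = √(μ/r₁) = 7196 m/s; transfer-perigee v_p = √[μ(2/r₁ − 1/a_t)] = 8496 m/s.
Δv₁ = v_p − v_c1 = 1299 m/s.

Δv ≈ 1300 m/s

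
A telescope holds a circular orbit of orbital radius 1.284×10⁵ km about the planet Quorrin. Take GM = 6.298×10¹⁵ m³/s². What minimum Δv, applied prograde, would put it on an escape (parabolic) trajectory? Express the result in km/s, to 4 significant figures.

r = 1.284×10⁵ km = 1.284×10⁸ m.
Circular speed v_c = √(μ/r) = 7004 m/s.
Escape speed v_esc = √(2μ/r) = √2 × v_c = 9905 m/s.
Δv = v_esc − v_c = 2901 m/s = 2.901 km/s.

Δv ≈ 2.901 km/s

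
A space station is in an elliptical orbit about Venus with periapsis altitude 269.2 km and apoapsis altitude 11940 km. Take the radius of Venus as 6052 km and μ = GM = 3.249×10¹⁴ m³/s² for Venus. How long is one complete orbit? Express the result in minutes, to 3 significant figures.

T ≈ 246 minutes

r_p = 6052 + 269.2 = 6321.2 km = 6.3212×10⁶ m.
r_a = 6052 + 11940 = 17992 km = 1.7992×10⁷ m.
Semi-major axis a = (r_p + r_a)/2 = (6321.2 + 17992)/2 = 12157 km = 1.216×10⁷ m.
By Kepler's third law T = 2π√(a³/μ) = 2π × 2.351×10³ = 1.477×10⁴ s.
= 246.2 minutes.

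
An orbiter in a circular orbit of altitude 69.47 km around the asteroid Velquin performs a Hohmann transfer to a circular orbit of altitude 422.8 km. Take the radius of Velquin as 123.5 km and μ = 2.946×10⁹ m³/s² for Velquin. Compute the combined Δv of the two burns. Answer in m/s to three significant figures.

Δv_total ≈ 47.0 m/s

r₁ = 123.5 + 69.47 = 192.97 km = 1.9297×10⁵ m.
r₂ = 123.5 + 422.8 = 546.30 km = 5.4630×10⁵ m.
Transfer ellipse a_t = (r₁ + r₂)/2 = 3.696×10⁵ m.
At r₁: circular v_c1 = √(μ/r₁) = 123.6 m/s; transfer-periapsis v_p = √[μ(2/r₁ − 1/a_t)] = 150.2 m/s.
Δv₁ = v_p − v_c1 = 26.65 m/s.
At r₂: circular v_c2 = √(μ/r₂) = 73.43 m/s; transfer-apoapsis v_a = √[μ(2/r₂ − 1/a_t)] = 53.06 m/s.
Δv₂ = v_c2 − v_a = 20.38 m/s.
Total Δv = Δv₁ + Δv₂ = 47.03 m/s.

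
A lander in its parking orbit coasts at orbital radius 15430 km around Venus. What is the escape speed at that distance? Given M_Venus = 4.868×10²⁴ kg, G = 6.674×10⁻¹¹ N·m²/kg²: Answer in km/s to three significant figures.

v_esc ≈ 6.49 km/s

μ = GM = 6.674×10⁻¹¹ × 4.868×10²⁴ = 3.249×10¹⁴ m³/s².
r = 15430 km = 1.543×10⁷ m.
Escape speed v_esc = √(2μ/r) = √(2 × 3.249×10¹⁴ / 1.543×10⁷) = √(4.211×10⁷) = 6489 m/s.
= 6.489 km/s.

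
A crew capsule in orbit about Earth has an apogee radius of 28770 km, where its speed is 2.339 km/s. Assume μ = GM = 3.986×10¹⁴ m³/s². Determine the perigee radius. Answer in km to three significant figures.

r_a = 2.877×10⁷ m.
Specific energy ε = v²/2 − μ/r = -1.112×10⁷ J/kg, so a = −μ/(2ε) = 1.792×10⁷ m.
The apsides satisfy r_p + r_a = 2a, so the perigee radius is 2a − r_a = 7.078×10⁶ m = 7077.7 km.

perigee radius ≈ 7080 km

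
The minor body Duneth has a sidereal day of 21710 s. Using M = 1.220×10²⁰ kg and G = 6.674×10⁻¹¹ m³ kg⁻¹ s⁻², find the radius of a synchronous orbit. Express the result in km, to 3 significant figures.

μ = GM = 6.674×10⁻¹¹ × 1.220×10²⁰ = 8.142×10⁹ m³/s².
A synchronous orbit has period T, so by Kepler's third law a = (μT²/4π²)^(1/3).
μT²/4π² = 8.142×10⁹ × (2.171×10⁴)² / 39.48 = 9.721×10¹⁶ m³.
a = 4.598×10⁵ m = 459.80 km.

r_sync ≈ 460 km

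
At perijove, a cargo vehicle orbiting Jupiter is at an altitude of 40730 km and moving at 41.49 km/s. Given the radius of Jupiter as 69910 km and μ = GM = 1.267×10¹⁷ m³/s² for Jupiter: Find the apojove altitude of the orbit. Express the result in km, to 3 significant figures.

r_p = 69910 + 40730 = 1.1064×10⁵ km = 1.106×10⁸ m.
Specific energy ε = v²/2 − μ/r = -2.844×10⁸ J/kg, so a = −μ/(2ε) = 2.227×10⁸ m.
The apsides satisfy r_p + r_a = 2a, so the apojove radius is 2a − r_p = 3.348×10⁸ m = 3.3479×10⁵ km.
Apojove altitude = 3.3479×10⁵ − 69910 = 2.6488×10⁵ km.

apojove altitude ≈ 2.65×10⁵ km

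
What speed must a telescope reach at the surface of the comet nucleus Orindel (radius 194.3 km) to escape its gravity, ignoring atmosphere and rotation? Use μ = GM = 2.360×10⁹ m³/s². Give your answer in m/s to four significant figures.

v_esc ≈ 155.9 m/s

r = R = 1.943×10⁵ m.
Escape speed v_esc = √(2μ/r) = √(2 × 2.360×10⁹ / 1.943×10⁵) = √(2.429×10⁴) = 155.9 m/s.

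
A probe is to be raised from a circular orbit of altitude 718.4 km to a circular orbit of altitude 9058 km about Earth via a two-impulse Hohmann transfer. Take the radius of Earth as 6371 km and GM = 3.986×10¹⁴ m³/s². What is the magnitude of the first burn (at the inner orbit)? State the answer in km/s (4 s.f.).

r₁ = 6371 + 718.4 = 7089.4 km = 7.0894×10⁶ m.
r₂ = 6371 + 9058 = 15429 km = 1.5429×10⁷ m.
Transfer ellipse a_t = (r₁ + r₂)/2 = 1.126×10⁷ m.
At r₁: circular v_c1 = √(μ/r₁) = 7498 m/s; transfer-perigee v_p = √[μ(2/r₁ − 1/a_t)] = 8778 m/s.
Δv₁ = v_p − v_c1 = 1279 m/s.
= 1.279 km/s.

Δv ≈ 1.279 km/s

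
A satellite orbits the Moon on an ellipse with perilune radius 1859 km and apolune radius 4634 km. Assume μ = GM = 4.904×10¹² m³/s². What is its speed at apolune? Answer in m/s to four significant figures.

Semi-major axis a = (r_p + r_a)/2 = 3246.5 km = 3.246×10⁶ m.
Vis-viva: v² = μ(2/r − 1/a) = 4.904×10¹² × (4.316×10⁻⁷ − 3.080×10⁻⁷) = 6.060×10⁵ m²/s².
v = 778.4 m/s.

v ≈ 778.4 m/s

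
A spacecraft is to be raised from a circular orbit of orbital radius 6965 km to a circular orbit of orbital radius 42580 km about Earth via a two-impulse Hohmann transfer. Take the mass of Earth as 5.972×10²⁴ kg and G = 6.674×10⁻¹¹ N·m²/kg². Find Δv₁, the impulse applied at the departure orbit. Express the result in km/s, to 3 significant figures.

Δv ≈ 2.35 km/s

μ = GM = 6.674×10⁻¹¹ × 5.972×10²⁴ = 3.986×10¹⁴ m³/s².
r₁ = 6965 km = 6.965×10⁶ m.
r₂ = 42580 km = 4.258×10⁷ m.
Transfer ellipse a_t = (r₁ + r₂)/2 = 2.477×10⁷ m.
At r₁: circular v_c1 = √(μ/r₁) = 7565 m/s; transfer-perigee v_p = √[μ(2/r₁ − 1/a_t)] = 9918 m/s.
Δv₁ = v_p − v_c1 = 2353 m/s.
= 2.353 km/s.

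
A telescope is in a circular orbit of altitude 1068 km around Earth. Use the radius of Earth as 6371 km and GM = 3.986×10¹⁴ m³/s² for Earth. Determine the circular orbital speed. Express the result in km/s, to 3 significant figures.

v ≈ 7.32 km/s

r = 6371 + 1068 = 7439.0 km = 7.4390×10⁶ m.
For a circular orbit v = √(μ/r) = √(3.986×10¹⁴ / 7.439×10⁶) = √(5.358×10⁷) = 7320 m/s.
That is 7.320 km/s.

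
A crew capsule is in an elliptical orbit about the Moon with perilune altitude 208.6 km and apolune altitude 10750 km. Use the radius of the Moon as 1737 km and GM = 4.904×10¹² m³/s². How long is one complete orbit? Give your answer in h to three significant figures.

r_p = 1737 + 208.6 = 1945.6 km = 1.9456×10⁶ m.
r_a = 1737 + 10750 = 12487 km = 1.2487×10⁷ m.
Semi-major axis a = (r_p + r_a)/2 = (1945.6 + 12487)/2 = 7216.3 km = 7.216×10⁶ m.
By Kepler's third law T = 2π√(a³/μ) = 2π × 8.754×10³ = 5.500×10⁴ s.
= 15.28 h.

T ≈ 15.3 h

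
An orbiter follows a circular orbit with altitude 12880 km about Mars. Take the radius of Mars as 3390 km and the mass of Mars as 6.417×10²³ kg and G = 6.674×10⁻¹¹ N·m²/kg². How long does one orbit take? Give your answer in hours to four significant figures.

μ = GM = 6.674×10⁻¹¹ × 6.417×10²³ = 4.283×10¹³ m³/s².
r = 3390 + 12880 = 16270 km = 1.6270×10⁷ m.
Kepler's third law: T = 2π√(r³/μ) = 2π√((1.627×10⁷)³ / 4.283×10¹³).
r³/μ = 1.006×10⁸ s², so T = 2π × 1.003×10⁴ = 6.301×10⁴ s.
Converting: 6.301×10⁴ s ÷ 3600 = 17.50 hours.

T ≈ 17.50 hours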